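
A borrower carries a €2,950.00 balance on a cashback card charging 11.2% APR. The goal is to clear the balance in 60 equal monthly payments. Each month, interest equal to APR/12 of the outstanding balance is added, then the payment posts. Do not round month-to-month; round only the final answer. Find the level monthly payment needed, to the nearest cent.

€64.43

Monthly rate r = 11.2%/12 = 0.933333% = 0.00933333.
Level-payment amortization: P = B₀·r / (1 − (1+r)^(−n)) = 2950.00·0.00933333 / (1 − 1.00933^(−60)).
Denominator 1 − (1+r)^(−60) = 0.427305472.
P = 27.5333 / 0.427305472 ≈ 64.43.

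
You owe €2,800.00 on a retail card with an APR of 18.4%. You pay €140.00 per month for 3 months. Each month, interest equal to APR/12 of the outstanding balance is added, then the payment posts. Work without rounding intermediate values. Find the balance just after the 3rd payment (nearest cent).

€2,504.31

Monthly rate r = 18.4%/12 = 1.53333% = 0.0153333.
Each month: B ← B·(1+r) − €140.00.
Month 1: interest €42.93; balance after payment €2,702.93.
Month 2: interest €41.44; balance after payment €2,604.38.
Month 3: interest €39.93; balance after payment €2,504.31.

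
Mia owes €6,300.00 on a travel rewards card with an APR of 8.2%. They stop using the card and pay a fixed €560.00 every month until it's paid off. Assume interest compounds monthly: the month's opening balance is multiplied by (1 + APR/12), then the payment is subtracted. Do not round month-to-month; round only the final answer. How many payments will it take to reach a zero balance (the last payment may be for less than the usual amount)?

Monthly rate r = 8.2%/12 = 0.683333% = 0.00683333.
Recurrence: B ← B·(1+r) − €560.00.
Month 1: interest €43.05; balance after payment €5,783.05.
Month 2: interest €39.52; balance after payment €5,262.57.
Closed form: n = −ln(1 − rB₀/P)/ln(1+r) = −ln(0.92312)/ln(1.00683) ≈ 11.746, so the balance reaches zero during payment 12.

12 payments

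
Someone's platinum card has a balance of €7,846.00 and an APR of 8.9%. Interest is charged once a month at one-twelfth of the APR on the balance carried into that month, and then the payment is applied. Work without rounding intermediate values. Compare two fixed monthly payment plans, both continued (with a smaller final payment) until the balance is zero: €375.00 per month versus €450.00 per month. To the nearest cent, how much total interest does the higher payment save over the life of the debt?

Monthly rate r = 8.9%/12 = 0.741667% = 0.00741667.
At €375.00/mo: n = ⌈−ln(1 − rB₀/P)/ln(1+r)⌉ = 23 payments (last €307.89); total interest = total paid − €7,846.00 = €711.89.
At €450.00/mo: 19 payments (last €333.20); total interest €587.20.
Interest saved = €711.89 − €587.20 = €124.69.

€124.69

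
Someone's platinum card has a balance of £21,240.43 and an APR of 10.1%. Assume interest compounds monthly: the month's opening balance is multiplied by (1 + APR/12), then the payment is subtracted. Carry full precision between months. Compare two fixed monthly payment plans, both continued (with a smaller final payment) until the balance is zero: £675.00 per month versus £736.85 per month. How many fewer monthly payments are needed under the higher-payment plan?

Monthly rate r = 10.1%/12 = 0.841667% = 0.00841667.
At £675.00/mo: n = ⌈−ln(1 − rB₀/P)/ln(1+r)⌉ = 37 payments (last £479.64); total interest = total paid − £21,240.43 = £3,539.21.
At £736.85/mo: 34 payments (last £114.77); total interest £3,190.39.
Payments saved = 37 − 34 = 3.

3 fewer payments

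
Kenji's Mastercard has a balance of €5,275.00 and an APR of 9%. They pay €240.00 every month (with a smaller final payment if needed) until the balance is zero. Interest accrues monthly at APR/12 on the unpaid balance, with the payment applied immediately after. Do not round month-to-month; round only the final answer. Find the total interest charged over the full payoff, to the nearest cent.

Monthly rate r = 9%/12 = 0.75% = 0.0075.
Payoff takes n = ⌈−ln(1 − rB₀/P)/ln(1+r)⌉ = ⌈24.108⌉ = 25 payments; the last is €26.04.
Total paid = 24·€240.00 + €26.04 = €5,786.04.
Total interest = total paid − principal = €5,786.04 − €5,275.00 = €511.04.

€511.04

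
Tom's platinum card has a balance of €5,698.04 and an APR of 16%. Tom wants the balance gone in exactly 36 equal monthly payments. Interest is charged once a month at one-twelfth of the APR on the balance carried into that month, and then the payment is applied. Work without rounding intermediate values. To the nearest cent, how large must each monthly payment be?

Monthly rate r = 16%/12 = 1.33333% = 0.0133333.
Level-payment amortization: P = B₀·r / (1 − (1+r)^(−n)) = 5698.04·0.0133333 / (1 − 1.01333^(−36)).
Denominator 1 − (1+r)^(−36) = 0.379250812.
P = 75.9739 / 0.379250812 ≈ 200.33.

€200.33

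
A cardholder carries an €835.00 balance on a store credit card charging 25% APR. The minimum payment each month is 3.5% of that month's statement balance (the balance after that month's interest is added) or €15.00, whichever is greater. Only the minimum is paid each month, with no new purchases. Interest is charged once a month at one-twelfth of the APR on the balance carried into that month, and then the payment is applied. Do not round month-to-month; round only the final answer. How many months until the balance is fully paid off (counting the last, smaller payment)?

89 months

Monthly rate r = 25%/12 = 2.08333% = 0.0208333.
While 3.5% of the post-interest balance exceeds €15.00, each month B ← (B·(1+r))·(1 − 0.035), i.e. B shrinks by the factor (1+r)·0.965 = 0.9851.
This holds for months 1–46. Entering month 47 the balance is €418.66; 3.5% of the post-interest balance is now below €15.00, so the flat €15.00 minimum applies from here.
From month 47 a fixed €15.00 at rate r clears €418.66 in 43 more payments. Total: 46 + 43 = 89 months.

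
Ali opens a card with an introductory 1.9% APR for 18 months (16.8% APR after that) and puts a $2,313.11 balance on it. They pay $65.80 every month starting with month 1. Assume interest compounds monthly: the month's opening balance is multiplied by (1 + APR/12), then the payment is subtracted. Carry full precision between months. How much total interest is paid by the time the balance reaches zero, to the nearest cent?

Promo months 1–18 at r₀ = 1.9%/12 = 0.00158333; months 19+ at r₁ = 16.8%/12 = 0.014.
After month 18: iterate B ← B·(1+r₀) − $65.80 for 18 months → $1,179.45.
Then at r₁ with $65.80/mo: n₂ = −ln(1 − r₁·B/P)/ln(1+r₁) ≈ 20.78 → 21 more payments.
Total paid = 38·$65.80 + $51.61 = $2,552.01; interest = $2,552.01 − $2,313.11 = $238.90.

$238.90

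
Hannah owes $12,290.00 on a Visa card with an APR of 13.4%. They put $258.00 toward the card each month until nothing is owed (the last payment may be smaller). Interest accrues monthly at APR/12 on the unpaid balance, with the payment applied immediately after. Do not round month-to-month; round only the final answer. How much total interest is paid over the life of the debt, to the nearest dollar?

$5,348

Monthly rate r = 13.4%/12 = 1.11667% = 0.0111667.
Payoff takes n = ⌈−ln(1 − rB₀/P)/ln(1+r)⌉ = ⌈68.362⌉ = 69 payments; the last is $93.63.
Total paid = 68·$258.00 + $93.63 = $17,637.63.
Total interest = total paid − principal = $17,637.63 − $12,290.00 = $5,347.63.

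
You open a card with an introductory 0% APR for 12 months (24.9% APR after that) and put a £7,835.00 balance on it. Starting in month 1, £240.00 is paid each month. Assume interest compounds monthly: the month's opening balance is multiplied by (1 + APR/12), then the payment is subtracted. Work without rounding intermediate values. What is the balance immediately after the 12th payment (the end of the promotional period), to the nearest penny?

Promo months 1–12 at r₀ = 0%/12 = 0; months 13+ at r₁ = 24.9%/12 = 0.02075.
After month 12 (no interest yet): B = £7,835.00 − 12·£240.00 = £4,955.00.

£4,955.00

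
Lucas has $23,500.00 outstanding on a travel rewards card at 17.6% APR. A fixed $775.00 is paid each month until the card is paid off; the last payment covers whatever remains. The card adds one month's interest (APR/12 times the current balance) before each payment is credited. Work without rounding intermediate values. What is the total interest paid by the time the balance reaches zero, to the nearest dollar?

$7,815

Monthly rate r = 17.6%/12 = 1.46667% = 0.0146667.
Payoff takes n = ⌈−ln(1 − rB₀/P)/ln(1+r)⌉ = ⌈40.405⌉ = 41 payments; the last is $315.24.
Total paid = 40·$775.00 + $315.24 = $31,315.24.
Total interest = total paid − principal = $31,315.24 − $23,500.00 = $7,815.24.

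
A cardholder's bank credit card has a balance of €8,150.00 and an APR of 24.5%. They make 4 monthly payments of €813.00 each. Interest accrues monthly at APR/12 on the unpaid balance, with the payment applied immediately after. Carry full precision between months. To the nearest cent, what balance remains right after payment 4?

€5,483.29

Monthly rate r = 24.5%/12 = 2.04167% = 0.0204167.
Each month: B ← B·(1+r) − €813.00.
Month 1: interest €166.40; balance after payment €7,503.40.
Month 2: interest €153.19; balance after payment €6,843.59.
Month 3: interest €139.72; balance after payment €6,170.31.
Month 4: interest €125.98; balance after payment €5,483.29.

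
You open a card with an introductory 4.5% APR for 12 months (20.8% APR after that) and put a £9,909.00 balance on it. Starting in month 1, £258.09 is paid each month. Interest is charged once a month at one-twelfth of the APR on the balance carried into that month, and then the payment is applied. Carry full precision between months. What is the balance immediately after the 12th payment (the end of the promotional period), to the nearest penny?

£7,202.46

Promo months 1–12 at r₀ = 4.5%/12 = 0.00375; months 13+ at r₁ = 20.8%/12 = 0.0173333.
After month 12: iterate B ← B·(1+r₀) − £258.09 for 12 months → £7,202.46.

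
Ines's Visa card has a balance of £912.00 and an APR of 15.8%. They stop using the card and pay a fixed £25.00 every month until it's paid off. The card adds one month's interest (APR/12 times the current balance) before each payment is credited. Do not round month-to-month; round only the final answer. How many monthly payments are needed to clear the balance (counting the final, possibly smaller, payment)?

51 months

Monthly rate r = 15.8%/12 = 1.31667% = 0.0131667.
Recurrence: B ← B·(1+r) − £25.00.
Month 1: interest £12.01; balance after payment £899.01.
Month 2: interest £11.84; balance after payment £885.84.
Closed form: n = −ln(1 − rB₀/P)/ln(1+r) = −ln(0.51968)/ln(1.01317) ≈ 50.039, so the balance reaches zero during payment 51.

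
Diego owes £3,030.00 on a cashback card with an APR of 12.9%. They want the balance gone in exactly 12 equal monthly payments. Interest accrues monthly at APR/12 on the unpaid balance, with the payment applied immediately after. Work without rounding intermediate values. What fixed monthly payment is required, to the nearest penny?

Monthly rate r = 12.9%/12 = 1.075% = 0.01075.
Level-payment amortization: P = B₀·r / (1 − (1+r)^(−n)) = 3030.00·0.01075 / (1 − 1.01075^(−12)).
Denominator 1 − (1+r)^(−12) = 0.1204207.
P = 32.5725 / 0.1204207 ≈ 270.49.

£270.49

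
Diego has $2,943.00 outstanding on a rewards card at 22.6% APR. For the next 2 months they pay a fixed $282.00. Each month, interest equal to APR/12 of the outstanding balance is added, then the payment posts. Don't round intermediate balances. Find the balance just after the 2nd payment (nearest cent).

$2,485.59

Monthly rate r = 22.6%/12 = 1.88333% = 0.0188333.
Each month: B ← B·(1+r) − $282.00.
Month 1: interest $55.43; balance after payment $2,716.43.
Month 2: interest $51.16; balance after payment $2,485.59.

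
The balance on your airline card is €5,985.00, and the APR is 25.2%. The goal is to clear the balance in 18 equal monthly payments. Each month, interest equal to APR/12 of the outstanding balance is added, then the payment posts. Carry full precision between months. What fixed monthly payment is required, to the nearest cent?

€402.73

Monthly rate r = 25.2%/12 = 2.1% = 0.021.
Level-payment amortization: P = B₀·r / (1 − (1+r)^(−n)) = 5985.00·0.021 / (1 − 1.021^(−18)).
Denominator 1 − (1+r)^(−18) = 0.312082049.
P = 125.685 / 0.312082049 ≈ 402.73.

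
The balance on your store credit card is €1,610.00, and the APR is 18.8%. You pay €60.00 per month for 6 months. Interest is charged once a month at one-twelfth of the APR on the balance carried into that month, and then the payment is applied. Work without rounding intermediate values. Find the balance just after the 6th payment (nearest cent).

€1,392.99

Monthly rate r = 18.8%/12 = 1.56667% = 0.0156667.
Each month: B ← B·(1+r) − €60.00.
Month 1: interest €25.22; balance after payment €1,575.22.
Month 2: interest €24.68; balance after payment €1,539.90.
Month 3: interest €24.13; balance after payment €1,504.03.
Month 4: interest €23.56; balance after payment €1,467.59.
Month 5: interest €22.99; balance after payment €1,430.58.
Month 6: interest €22.41; balance after payment €1,392.99.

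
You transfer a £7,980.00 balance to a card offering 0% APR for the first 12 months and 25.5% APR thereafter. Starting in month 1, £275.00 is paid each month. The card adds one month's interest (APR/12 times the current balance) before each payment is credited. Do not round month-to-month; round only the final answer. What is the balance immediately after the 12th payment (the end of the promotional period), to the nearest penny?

Promo months 1–12 at r₀ = 0%/12 = 0; months 13+ at r₁ = 25.5%/12 = 0.02125.
After month 12 (no interest yet): B = £7,980.00 − 12·£275.00 = £4,680.00.

£4,680.00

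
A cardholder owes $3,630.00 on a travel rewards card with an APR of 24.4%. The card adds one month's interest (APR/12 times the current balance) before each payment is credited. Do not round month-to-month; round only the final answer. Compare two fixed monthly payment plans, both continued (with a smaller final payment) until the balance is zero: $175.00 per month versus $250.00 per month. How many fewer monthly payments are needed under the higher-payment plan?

10 fewer payments

Monthly rate r = 24.4%/12 = 2.03333% = 0.0203333.
At $175.00/mo: n = ⌈−ln(1 − rB₀/P)/ln(1+r)⌉ = 28 payments (last $37.62); total interest = total paid − $3,630.00 = $1,132.62.
At $250.00/mo: 18 payments (last $96.21); total interest $716.21.
Payments saved = 28 − 18 = 10.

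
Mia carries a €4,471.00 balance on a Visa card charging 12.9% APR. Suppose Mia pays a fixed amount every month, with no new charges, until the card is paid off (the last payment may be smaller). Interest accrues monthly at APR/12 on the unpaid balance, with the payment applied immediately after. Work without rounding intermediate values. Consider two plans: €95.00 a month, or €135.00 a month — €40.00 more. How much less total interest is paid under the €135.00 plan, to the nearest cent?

Monthly rate r = 12.9%/12 = 1.075% = 0.01075.
At €95.00/mo: n = ⌈−ln(1 − rB₀/P)/ln(1+r)⌉ = 66 payments (last €89.36); total interest = total paid − €4,471.00 = €1,793.36.
At €135.00/mo: 42 payments (last €21.51); total interest €1,085.51.
Interest saved = €1,793.36 − €1,085.51 = €707.85.

€707.85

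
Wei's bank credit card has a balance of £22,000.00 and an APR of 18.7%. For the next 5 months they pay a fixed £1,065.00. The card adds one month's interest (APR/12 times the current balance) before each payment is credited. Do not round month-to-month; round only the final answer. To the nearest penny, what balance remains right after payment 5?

£18,274.86

Monthly rate r = 18.7%/12 = 1.55833% = 0.0155833.
Each month: B ← B·(1+r) − £1,065.00.
Month 1: interest £342.83; balance after payment £21,277.83.
Month 2: interest £331.58; balance after payment £20,544.41.
Month 3: interest £320.15; balance after payment £19,799.56.
Month 4: interest £308.54; balance after payment £19,043.11.
Month 5: interest £296.76; balance after payment £18,274.86.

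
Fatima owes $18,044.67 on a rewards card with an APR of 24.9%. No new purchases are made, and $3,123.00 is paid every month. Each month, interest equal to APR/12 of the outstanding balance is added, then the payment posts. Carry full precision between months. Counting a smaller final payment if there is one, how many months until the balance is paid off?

Monthly rate r = 24.9%/12 = 2.075% = 0.02075.
Recurrence: B ← B·(1+r) − $3,123.00.
Month 1: interest $374.43; balance after payment $15,296.10.
Month 2: interest $317.39; balance after payment $12,490.49.
Closed form: n = −ln(1 − rB₀/P)/ln(1+r) = −ln(0.88011)/ln(1.02075) ≈ 6.218, so the balance reaches zero during payment 7.

7 months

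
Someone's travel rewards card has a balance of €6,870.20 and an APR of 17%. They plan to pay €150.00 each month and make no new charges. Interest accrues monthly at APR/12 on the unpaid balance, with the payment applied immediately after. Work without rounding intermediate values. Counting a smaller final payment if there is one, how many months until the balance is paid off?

75 payments

Monthly rate r = 17%/12 = 1.41667% = 0.0141667.
Recurrence: B ← B·(1+r) − €150.00.
Month 1: interest €97.33; balance after payment €6,817.53.
Month 2: interest €96.58; balance after payment €6,764.11.
Closed form: n = −ln(1 − rB₀/P)/ln(1+r) = −ln(0.35115)/ln(1.01417) ≈ 74.396, so the balance reaches zero during payment 75.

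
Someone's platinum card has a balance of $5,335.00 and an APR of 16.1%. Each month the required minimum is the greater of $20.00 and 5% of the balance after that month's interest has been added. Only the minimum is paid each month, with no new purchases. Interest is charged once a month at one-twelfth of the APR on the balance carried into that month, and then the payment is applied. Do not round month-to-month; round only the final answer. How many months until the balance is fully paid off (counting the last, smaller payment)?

Monthly rate r = 16.1%/12 = 1.34167% = 0.0134167.
While 5% of the post-interest balance exceeds $20.00, each month B ← (B·(1+r))·(1 − 0.05), i.e. B shrinks by the factor (1+r)·0.95 = 0.96275.
This holds for months 1–69. Entering month 70 the balance is $388.54; 5% of the post-interest balance is now below $20.00, so the flat $20.00 minimum applies from here.
From month 70 a fixed $20.00 at rate r clears $388.54 in 23 more payments. Total: 69 + 23 = 92 months.

92 months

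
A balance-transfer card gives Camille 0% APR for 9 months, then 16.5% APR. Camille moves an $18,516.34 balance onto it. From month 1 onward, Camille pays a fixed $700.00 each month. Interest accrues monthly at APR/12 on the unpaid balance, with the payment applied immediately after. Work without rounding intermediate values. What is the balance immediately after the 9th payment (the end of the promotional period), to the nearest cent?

Promo months 1–9 at r₀ = 0%/12 = 0; months 10+ at r₁ = 16.5%/12 = 0.01375.
After month 9 (no interest yet): B = $18,516.34 − 9·$700.00 = $12,216.34.

$12,216.34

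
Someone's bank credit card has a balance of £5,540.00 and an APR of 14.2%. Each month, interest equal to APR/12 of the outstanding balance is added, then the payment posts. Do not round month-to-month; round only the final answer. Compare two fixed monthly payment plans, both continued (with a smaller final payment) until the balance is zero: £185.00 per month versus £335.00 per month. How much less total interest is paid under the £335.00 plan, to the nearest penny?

Monthly rate r = 14.2%/12 = 1.18333% = 0.0118333.
At £185.00/mo: n = ⌈−ln(1 − rB₀/P)/ln(1+r)⌉ = 38 payments (last £35.56); total interest = total paid − £5,540.00 = £1,340.56.
At £335.00/mo: 19 payments (last £172.00); total interest £662.00.
Interest saved = £1,340.56 − £662.00 = £678.56.

£678.56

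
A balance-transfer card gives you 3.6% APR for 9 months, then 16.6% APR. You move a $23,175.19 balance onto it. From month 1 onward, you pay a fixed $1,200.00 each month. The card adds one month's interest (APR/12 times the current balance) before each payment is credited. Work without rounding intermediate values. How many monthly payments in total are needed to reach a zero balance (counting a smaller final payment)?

21 months

Promo months 1–9 at r₀ = 3.6%/12 = 0.003; months 10+ at r₁ = 16.6%/12 = 0.0138333.
After month 9: iterate B ← B·(1+r₀) − $1,200.00 for 9 months → $12,877.97.
Then at r₁ with $1,200.00/mo: n₂ = −ln(1 − r₁·B/P)/ln(1+r₁) ≈ 11.70 → 12 more payments.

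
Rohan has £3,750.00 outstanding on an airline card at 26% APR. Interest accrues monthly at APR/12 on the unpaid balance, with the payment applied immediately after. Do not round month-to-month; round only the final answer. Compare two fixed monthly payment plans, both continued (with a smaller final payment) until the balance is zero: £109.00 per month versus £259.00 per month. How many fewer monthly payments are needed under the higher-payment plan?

46 fewer payments

Monthly rate r = 26%/12 = 2.16667% = 0.0216667.
At £109.00/mo: n = ⌈−ln(1 − rB₀/P)/ln(1+r)⌉ = 64 payments (last £90.12); total interest = total paid − £3,750.00 = £3,207.12.
At £259.00/mo: 18 payments (last £146.28); total interest £799.28.
Payments saved = 64 − 18 = 46.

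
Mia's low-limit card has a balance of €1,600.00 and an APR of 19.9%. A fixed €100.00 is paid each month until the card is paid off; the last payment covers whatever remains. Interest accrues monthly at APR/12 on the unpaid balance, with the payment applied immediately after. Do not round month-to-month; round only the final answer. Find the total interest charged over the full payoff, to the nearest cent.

Monthly rate r = 19.9%/12 = 1.65833% = 0.0165833.
Payoff takes n = ⌈−ln(1 − rB₀/P)/ln(1+r)⌉ = ⌈18.747⌉ = 19 payments; the last is €74.86.
Total paid = 18·€100.00 + €74.86 = €1,874.86.
Total interest = total paid − principal = €1,874.86 − €1,600.00 = €274.86.

€274.86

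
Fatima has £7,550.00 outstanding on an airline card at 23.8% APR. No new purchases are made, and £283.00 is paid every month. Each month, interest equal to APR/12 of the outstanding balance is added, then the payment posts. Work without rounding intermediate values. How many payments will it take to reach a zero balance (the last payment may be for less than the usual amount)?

39 payments

Monthly rate r = 23.8%/12 = 1.98333% = 0.0198333.
Recurrence: B ← B·(1+r) − £283.00.
Month 1: interest £149.74; balance after payment £7,416.74.
Month 2: interest £147.10; balance after payment £7,280.84.
Closed form: n = −ln(1 − rB₀/P)/ln(1+r) = −ln(0.47088)/ln(1.01983) ≈ 38.350, so the balance reaches zero during payment 39.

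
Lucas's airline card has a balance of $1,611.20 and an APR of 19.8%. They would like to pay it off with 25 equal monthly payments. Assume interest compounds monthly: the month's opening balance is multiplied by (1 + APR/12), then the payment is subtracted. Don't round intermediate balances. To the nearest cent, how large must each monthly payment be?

Monthly rate r = 19.8%/12 = 1.65% = 0.0165.
Level-payment amortization: P = B₀·r / (1 − (1+r)^(−n)) = 1611.20·0.0165 / (1 − 1.0165^(−25)).
Denominator 1 − (1+r)^(−25) = 0.335774682.
P = 26.5848 / 0.335774682 ≈ 79.17.

$79.17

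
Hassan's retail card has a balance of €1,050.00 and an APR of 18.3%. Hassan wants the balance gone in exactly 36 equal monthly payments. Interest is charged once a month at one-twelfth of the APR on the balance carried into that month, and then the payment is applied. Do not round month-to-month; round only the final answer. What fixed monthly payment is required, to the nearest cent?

€38.12

Monthly rate r = 18.3%/12 = 1.525% = 0.01525.
Level-payment amortization: P = B₀·r / (1 − (1+r)^(−n)) = 1050.00·0.01525 / (1 − 1.01525^(−36)).
Denominator 1 − (1+r)^(−36) = 0.420074686.
P = 16.0125 / 0.420074686 ≈ 38.12.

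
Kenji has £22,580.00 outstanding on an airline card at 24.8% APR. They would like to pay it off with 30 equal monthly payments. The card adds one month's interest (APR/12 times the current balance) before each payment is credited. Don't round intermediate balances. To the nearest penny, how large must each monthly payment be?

£1,017.46

Monthly rate r = 24.8%/12 = 2.06667% = 0.0206667.
Level-payment amortization: P = B₀·r / (1 − (1+r)^(−n)) = 22580.00·0.0206667 / (1 − 1.02067^(−30)).
Denominator 1 − (1+r)^(−30) = 0.458645127.
P = 466.653 / 0.458645127 ≈ 1017.46.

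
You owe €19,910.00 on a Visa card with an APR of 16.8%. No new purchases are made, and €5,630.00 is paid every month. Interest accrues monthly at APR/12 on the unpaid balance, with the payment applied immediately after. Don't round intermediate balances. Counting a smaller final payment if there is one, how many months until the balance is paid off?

Monthly rate r = 16.8%/12 = 1.4% = 0.014.
Recurrence: B ← B·(1+r) − €5,630.00.
Month 1: interest €278.74; balance after payment €14,558.74.
Month 2: interest €203.82; balance after payment €9,132.56.
Month 3: interest €127.86; balance after payment €3,630.42.
Month 4: interest €50.83; balance after payment €0.00.

4 payments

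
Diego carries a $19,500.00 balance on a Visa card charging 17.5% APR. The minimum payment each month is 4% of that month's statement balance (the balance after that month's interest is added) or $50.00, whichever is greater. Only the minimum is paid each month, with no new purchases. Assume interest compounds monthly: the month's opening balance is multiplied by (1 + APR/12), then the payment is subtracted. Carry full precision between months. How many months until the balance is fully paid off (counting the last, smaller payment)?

Monthly rate r = 17.5%/12 = 1.45833% = 0.0145833.
While 4% of the post-interest balance exceeds $50.00, each month B ← (B·(1+r))·(1 − 0.04), i.e. B shrinks by the factor (1+r)·0.96 = 0.974.
This holds for months 1–105. Entering month 106 the balance is $1,226.66; 4% of the post-interest balance is now below $50.00, so the flat $50.00 minimum applies from here.
From month 106 a fixed $50.00 at rate r clears $1,226.66 in 31 more payments. Total: 105 + 31 = 136 months.

136 months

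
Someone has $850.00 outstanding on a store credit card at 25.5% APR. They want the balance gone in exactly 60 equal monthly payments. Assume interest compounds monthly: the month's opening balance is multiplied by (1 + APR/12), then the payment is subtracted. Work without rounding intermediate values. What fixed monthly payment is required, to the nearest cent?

$25.20

Monthly rate r = 25.5%/12 = 2.125% = 0.02125.
Level-payment amortization: P = B₀·r / (1 − (1+r)^(−n)) = 850.00·0.02125 / (1 − 1.02125^(−60)).
Denominator 1 − (1+r)^(−60) = 0.71681136.
P = 18.0625 / 0.71681136 ≈ 25.20.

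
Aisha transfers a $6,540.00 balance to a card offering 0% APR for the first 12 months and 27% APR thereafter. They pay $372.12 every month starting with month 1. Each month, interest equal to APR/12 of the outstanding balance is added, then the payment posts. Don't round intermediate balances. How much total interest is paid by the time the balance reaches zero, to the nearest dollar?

Promo months 1–12 at r₀ = 0%/12 = 0; months 13+ at r₁ = 27%/12 = 0.0225.
After month 12 (no interest yet): B = $6,540.00 − 12·$372.12 = $2,074.56.
Then at r₁ with $372.12/mo: n₂ = −ln(1 − r₁·B/P)/ln(1+r₁) ≈ 6.02 → 7 more payments.
Total paid = 18·$372.12 + $8.91 = $6,707.07; interest = $6,707.07 − $6,540.00 = $167.07.

$167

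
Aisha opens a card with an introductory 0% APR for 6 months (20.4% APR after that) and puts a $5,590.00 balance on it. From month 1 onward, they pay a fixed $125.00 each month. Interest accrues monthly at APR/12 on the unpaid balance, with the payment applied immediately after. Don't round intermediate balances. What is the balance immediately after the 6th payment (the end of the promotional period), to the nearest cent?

Promo months 1–6 at r₀ = 0%/12 = 0; months 7+ at r₁ = 20.4%/12 = 0.017.
After month 6 (no interest yet): B = $5,590.00 − 6·$125.00 = $4,840.00.

$4,840.00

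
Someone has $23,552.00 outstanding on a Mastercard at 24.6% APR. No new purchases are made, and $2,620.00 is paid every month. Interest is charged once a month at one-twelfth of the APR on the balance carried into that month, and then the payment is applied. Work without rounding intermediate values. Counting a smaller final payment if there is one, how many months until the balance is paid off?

11 payments

Monthly rate r = 24.6%/12 = 2.05% = 0.0205.
Recurrence: B ← B·(1+r) − $2,620.00.
Month 1: interest $482.82; balance after payment $21,414.82.
Month 2: interest $439.00; balance after payment $19,233.82.
Closed form: n = −ln(1 − rB₀/P)/ln(1+r) = −ln(0.81572)/ln(1.0205) ≈ 10.037, so the balance reaches zero during payment 11.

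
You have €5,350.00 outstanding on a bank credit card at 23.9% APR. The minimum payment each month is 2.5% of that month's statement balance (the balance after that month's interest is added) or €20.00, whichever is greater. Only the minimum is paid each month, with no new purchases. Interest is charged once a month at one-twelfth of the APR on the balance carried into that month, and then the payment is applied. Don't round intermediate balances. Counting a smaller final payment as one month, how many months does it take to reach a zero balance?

421 months

Monthly rate r = 23.9%/12 = 1.99167% = 0.0199167.
While 2.5% of the post-interest balance exceeds €20.00, each month B ← (B·(1+r))·(1 − 0.025), i.e. B shrinks by the factor (1+r)·0.975 = 0.99442.
This holds for months 1–344. Entering month 345 the balance is €780.18; 2.5% of the post-interest balance is now below €20.00, so the flat €20.00 minimum applies from here.
From month 345 a fixed €20.00 at rate r clears €780.18 in 77 more payments. Total: 344 + 77 = 421 months.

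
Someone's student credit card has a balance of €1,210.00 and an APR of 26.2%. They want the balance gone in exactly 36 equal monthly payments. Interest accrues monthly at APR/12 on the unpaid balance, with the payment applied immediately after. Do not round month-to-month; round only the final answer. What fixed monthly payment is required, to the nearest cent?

Monthly rate r = 26.2%/12 = 2.18333% = 0.0218333.
Level-payment amortization: P = B₀·r / (1 − (1+r)^(−n)) = 1210.00·0.0218333 / (1 − 1.02183^(−36)).
Denominator 1 − (1+r)^(−36) = 0.540466017.
P = 26.4183 / 0.540466017 ≈ 48.88.

€48.88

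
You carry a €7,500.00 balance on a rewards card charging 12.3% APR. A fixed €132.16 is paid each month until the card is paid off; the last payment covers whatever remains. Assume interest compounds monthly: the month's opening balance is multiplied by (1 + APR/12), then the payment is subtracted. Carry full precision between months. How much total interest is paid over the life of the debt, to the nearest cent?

Monthly rate r = 12.3%/12 = 1.025% = 0.01025.
Payoff takes n = ⌈−ln(1 − rB₀/P)/ln(1+r)⌉ = ⌈85.461⌉ = 86 payments; the last is €61.03.
Total paid = 85·€132.16 + €61.03 = €11,294.63.
Total interest = total paid − principal = €11,294.63 − €7,500.00 = €3,794.63.

€3,794.63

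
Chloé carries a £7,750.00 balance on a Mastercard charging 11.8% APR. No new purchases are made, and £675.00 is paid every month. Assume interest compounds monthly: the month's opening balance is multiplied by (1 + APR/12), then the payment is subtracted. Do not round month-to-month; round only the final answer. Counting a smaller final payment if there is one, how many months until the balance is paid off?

13 payments

Monthly rate r = 11.8%/12 = 0.983333% = 0.00983333.
Recurrence: B ← B·(1+r) − £675.00.
Month 1: interest £76.21; balance after payment £7,151.21.
Month 2: interest £70.32; balance after payment £6,546.53.
Closed form: n = −ln(1 − rB₀/P)/ln(1+r) = −ln(0.8871)/ln(1.00983) ≈ 12.243, so the balance reaches zero during payment 13.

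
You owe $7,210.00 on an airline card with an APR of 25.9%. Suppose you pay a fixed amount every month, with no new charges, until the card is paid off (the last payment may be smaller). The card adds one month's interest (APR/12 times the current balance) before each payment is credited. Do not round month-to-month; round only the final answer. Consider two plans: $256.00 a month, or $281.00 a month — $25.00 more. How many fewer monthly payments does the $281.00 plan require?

Monthly rate r = 25.9%/12 = 2.15833% = 0.0215833.
At $256.00/mo: n = ⌈−ln(1 − rB₀/P)/ln(1+r)⌉ = 44 payments (last $215.72); total interest = total paid − $7,210.00 = $4,013.72.
At $281.00/mo: 38 payments (last $222.69); total interest $3,409.69.
Payments saved = 44 − 38 = 6.

6 fewer payments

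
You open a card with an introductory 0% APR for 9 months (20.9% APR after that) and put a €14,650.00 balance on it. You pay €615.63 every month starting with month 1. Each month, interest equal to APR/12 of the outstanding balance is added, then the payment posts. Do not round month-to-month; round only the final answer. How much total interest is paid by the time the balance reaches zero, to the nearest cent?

€1,517.17

Promo months 1–9 at r₀ = 0%/12 = 0; months 10+ at r₁ = 20.9%/12 = 0.0174167.
After month 9 (no interest yet): B = €14,650.00 − 9·€615.63 = €9,109.33.
Then at r₁ with €615.63/mo: n₂ = −ln(1 − r₁·B/P)/ln(1+r₁) ≈ 17.26 → 18 more payments.
Total paid = 26·€615.63 + €160.79 = €16,167.17; interest = €16,167.17 − €14,650.00 = €1,517.17.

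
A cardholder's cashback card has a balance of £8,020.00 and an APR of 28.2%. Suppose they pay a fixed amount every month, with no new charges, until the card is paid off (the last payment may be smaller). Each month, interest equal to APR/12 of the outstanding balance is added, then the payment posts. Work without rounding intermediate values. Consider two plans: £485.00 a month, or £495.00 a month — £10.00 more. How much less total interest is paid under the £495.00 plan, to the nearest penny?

Monthly rate r = 28.2%/12 = 2.35% = 0.0235.
At £485.00/mo: n = ⌈−ln(1 − rB₀/P)/ln(1+r)⌉ = 22 payments (last £88.74); total interest = total paid − £8,020.00 = £2,253.74.
At £495.00/mo: 21 payments (last £314.16); total interest £2,194.16.
Interest saved = £2,253.74 − £2,194.16 = £59.58.

£59.58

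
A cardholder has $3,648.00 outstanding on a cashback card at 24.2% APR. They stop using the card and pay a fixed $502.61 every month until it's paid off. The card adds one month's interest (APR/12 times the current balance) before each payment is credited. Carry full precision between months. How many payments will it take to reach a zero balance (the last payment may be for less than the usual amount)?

Monthly rate r = 24.2%/12 = 2.01667% = 0.0201667.
Recurrence: B ← B·(1+r) − $502.61.
Month 1: interest $73.57; balance after payment $3,218.96.
Month 2: interest $64.92; balance after payment $2,781.26.
Closed form: n = −ln(1 − rB₀/P)/ln(1+r) = −ln(0.85363)/ln(1.02017) ≈ 7.926, so the balance reaches zero during payment 8.

8 payments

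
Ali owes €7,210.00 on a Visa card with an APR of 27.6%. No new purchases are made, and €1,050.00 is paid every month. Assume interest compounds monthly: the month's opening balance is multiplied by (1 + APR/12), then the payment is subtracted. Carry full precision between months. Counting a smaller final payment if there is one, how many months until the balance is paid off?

Monthly rate r = 27.6%/12 = 2.3% = 0.023.
Recurrence: B ← B·(1+r) − €1,050.00.
Month 1: interest €165.83; balance after payment €6,325.83.
Month 2: interest €145.49; balance after payment €5,421.32.
Closed form: n = −ln(1 − rB₀/P)/ln(1+r) = −ln(0.84207)/ln(1.023) ≈ 7.559, so the balance reaches zero during payment 8.

8 payments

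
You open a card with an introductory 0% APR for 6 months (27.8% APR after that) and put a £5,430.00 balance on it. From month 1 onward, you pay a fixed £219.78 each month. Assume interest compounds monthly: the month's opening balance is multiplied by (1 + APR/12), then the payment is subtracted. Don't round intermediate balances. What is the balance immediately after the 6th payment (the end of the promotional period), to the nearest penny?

£4,111.32

Promo months 1–6 at r₀ = 0%/12 = 0; months 7+ at r₁ = 27.8%/12 = 0.0231667.
After month 6 (no interest yet): B = £5,430.00 − 6·£219.78 = £4,111.32.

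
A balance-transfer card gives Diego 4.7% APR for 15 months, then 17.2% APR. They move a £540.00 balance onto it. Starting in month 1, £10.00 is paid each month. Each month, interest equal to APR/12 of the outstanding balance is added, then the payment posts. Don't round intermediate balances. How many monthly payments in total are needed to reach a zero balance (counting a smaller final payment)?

Promo months 1–15 at r₀ = 4.7%/12 = 0.00391667; months 16+ at r₁ = 17.2%/12 = 0.0143333.
After month 15: iterate B ← B·(1+r₀) − £10.00 for 15 months → £418.43.
Then at r₁ with £10.00/mo: n₂ = −ln(1 − r₁·B/P)/ln(1+r₁) ≈ 64.34 → 65 more payments.

80 payments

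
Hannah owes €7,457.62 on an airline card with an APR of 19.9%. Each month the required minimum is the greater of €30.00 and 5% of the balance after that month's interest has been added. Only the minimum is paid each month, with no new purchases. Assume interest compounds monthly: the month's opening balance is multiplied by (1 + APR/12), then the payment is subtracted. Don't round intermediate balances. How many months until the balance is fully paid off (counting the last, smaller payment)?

Monthly rate r = 19.9%/12 = 1.65833% = 0.0165833.
While 5% of the post-interest balance exceeds €30.00, each month B ← (B·(1+r))·(1 − 0.05), i.e. B shrinks by the factor (1+r)·0.95 = 0.96575.
This holds for months 1–73. Entering month 74 the balance is €585.95; 5% of the post-interest balance is now below €30.00, so the flat €30.00 minimum applies from here.
From month 74 a fixed €30.00 at rate r clears €585.95 in 24 more payments. Total: 73 + 24 = 97 months.

97 months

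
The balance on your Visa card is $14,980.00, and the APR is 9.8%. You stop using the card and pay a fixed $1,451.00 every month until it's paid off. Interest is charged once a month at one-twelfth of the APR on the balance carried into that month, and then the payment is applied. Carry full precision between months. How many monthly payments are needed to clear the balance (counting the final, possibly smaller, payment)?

11 months

Monthly rate r = 9.8%/12 = 0.816667% = 0.00816667.
Recurrence: B ← B·(1+r) − $1,451.00.
Month 1: interest $122.34; balance after payment $13,651.34.
Month 2: interest $111.49; balance after payment $12,311.82.
Closed form: n = −ln(1 − rB₀/P)/ln(1+r) = −ln(0.91569)/ln(1.00817) ≈ 10.829, so the balance reaches zero during payment 11.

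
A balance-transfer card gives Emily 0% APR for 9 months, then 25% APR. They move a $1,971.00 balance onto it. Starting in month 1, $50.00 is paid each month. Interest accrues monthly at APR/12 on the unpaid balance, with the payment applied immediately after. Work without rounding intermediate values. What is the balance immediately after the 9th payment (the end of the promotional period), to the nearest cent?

$1,521.00

Promo months 1–9 at r₀ = 0%/12 = 0; months 10+ at r₁ = 25%/12 = 0.0208333.
After month 9 (no interest yet): B = $1,971.00 − 9·$50.00 = $1,521.00.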